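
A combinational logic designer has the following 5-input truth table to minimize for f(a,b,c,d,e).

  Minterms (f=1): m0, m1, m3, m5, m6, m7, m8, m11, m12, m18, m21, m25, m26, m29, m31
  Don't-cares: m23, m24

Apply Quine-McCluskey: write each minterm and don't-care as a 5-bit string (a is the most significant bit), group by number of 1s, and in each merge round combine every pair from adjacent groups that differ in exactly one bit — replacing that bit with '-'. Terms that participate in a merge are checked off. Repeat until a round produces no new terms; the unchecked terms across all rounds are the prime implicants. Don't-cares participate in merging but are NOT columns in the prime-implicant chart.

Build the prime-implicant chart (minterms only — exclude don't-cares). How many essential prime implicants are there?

[col 0] 00000*, 00001*, 00011*, 00101*, 00110*, 00111*, 01000*, 01011*, 01100*, 10010*, 10101*, 10111*, 11000*, 11001*, 11010*, 11101*, 11111*
[col 1] -0101*, -0111*, -1000, 0-000, 0-011, 00-01*, 00-11*, 000-1*, 0000-, 001-1*, 0011-, 01-00, 1-010, 1-101*, 1-111*, 101-1*, 11-01, 110-0, 1100-, 111-1*
[col 2] -01-1, 00--1, 1-1-1
Prime implicants: -01-1, -1000, 0-000, 0-011, 00--1, 0000-, 0011-, 01-00, 1-010, 1-1-1, 11-01, 110-0, 1100-
PI chart (minterm → PIs covering it):
  0 | 0-000,0000-
  1 | 00--1,0000-
  3 | 0-011,00--1
  5 | -01-1,00--1
  6 | 0011-  (sole → essential)
  7 | -01-1,00--1,0011-
  8 | -1000,0-000,01-00
  11 | 0-011  (sole → essential)
  12 | 01-00  (sole → essential)
  18 | 1-010  (sole → essential)
  21 | -01-1,1-1-1
  25 | 11-01,1100-
  26 | 1-010,110-0
  29 | 1-1-1,11-01
  31 | 1-1-1  (sole → essential)
Essential prime implicants: 0-011, 0011-, 01-00, 1-010, 1-1-1

5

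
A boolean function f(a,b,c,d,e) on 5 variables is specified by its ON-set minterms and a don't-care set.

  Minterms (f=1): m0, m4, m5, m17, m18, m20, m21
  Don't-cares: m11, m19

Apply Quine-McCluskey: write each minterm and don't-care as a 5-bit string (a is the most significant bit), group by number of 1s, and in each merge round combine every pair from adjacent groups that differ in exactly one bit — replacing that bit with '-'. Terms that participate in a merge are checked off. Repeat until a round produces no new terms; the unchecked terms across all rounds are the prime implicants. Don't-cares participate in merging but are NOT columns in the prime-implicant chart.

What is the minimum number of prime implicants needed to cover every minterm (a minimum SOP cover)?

size-2^0 implicants → 00000(✓)  00100(✓)  00101(✓)  01011  10001(✓)  10010(✓)  10011(✓)  10100(✓)  10101(✓)
size-2^1 implicants → -0100(✓)  -0101(✓)  00-00  0010-(✓)  10-01  100-1  1001-  1010-(✓)
size-2^2 implicants → -010-
Unchecked terms (primes): -010-, 00-00, 01011, 10-01, 100-1, 1001-
Minterm coverage:
  m0 ⊆ 00-00 [E]
  m4 ⊆ -010-,00-00
  m5 ⊆ -010- [E]
  m17 ⊆ 10-01,100-1
  m18 ⊆ 1001- [E]
  m20 ⊆ -010- [E]
  m21 ⊆ -010-,10-01
E = {-010-, 00-00, 1001-}
Petrick residual → 10-01
Cover = b'cd' + a'b'd'e' + ab'd'e + ab'c'd  |cover|=4

4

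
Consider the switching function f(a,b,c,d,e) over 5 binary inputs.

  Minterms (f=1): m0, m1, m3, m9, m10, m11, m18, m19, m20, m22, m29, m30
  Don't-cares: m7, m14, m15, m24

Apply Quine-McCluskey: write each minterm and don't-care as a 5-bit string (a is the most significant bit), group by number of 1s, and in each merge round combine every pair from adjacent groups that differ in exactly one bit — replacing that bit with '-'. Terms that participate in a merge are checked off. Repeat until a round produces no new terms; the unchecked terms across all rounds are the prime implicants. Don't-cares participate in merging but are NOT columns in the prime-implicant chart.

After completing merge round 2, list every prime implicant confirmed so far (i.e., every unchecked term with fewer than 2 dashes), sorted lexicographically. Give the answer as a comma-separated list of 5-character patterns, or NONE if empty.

-0011, -1110, 0000-, 1-110, 10-10, 1001-, 101-0, 11000, 11101

size-2^0 implicants → 00000(✓)  00001(✓)  00011(✓)  00111(✓)  01001(✓)  01010(✓)  01011(✓)  01110(✓)  01111(✓)  10010(✓)  10011(✓)  10100(✓)  10110(✓)  11000  11101  11110(✓)
size-2^1 implicants → -0011  -1110  0-001(✓)  0-011(✓)  0-111(✓)  00-11(✓)  000-1(✓)  0000-  01-10(✓)  01-11(✓)  010-1(✓)  0101-(✓)  0111-(✓)  1-110  10-10  1001-  101-0
size-2^2 implicants → 0--11  0-0-1  01-1-
Unchecked terms (primes): -0011, -1110, 0--11, 0-0-1, 0000-, 01-1-, 1-110, 10-10, 1001-, 101-0, 11000, 11101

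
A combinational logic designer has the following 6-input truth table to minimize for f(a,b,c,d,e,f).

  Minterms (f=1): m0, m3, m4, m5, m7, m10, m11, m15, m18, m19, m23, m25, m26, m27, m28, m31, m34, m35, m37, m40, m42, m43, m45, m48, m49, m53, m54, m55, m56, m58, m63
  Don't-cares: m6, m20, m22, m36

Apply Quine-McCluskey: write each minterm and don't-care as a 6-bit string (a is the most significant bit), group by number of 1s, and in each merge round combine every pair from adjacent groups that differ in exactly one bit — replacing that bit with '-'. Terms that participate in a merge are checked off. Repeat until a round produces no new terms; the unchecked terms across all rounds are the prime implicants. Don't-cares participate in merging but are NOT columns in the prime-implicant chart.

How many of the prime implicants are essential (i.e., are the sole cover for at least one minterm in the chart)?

9

size-2^0 implicants → 000000(✓)  000011(✓)  000100(✓)  000101(✓)  000110(✓)  000111(✓)  001010(✓)  001011(✓)  001111(✓)  010010(✓)  010011(✓)  010100(✓)  010110(✓)  010111(✓)  011001(✓)  011010(✓)  011011(✓)  011100(✓)  011111(✓)  100010(✓)  100011(✓)  100100(✓)  100101(✓)  101000(✓)  101010(✓)  101011(✓)  101101(✓)  110000(✓)  110001(✓)  110101(✓)  110110(✓)  110111(✓)  111000(✓)  111010(✓)  111111(✓)
size-2^1 implicants → -00011(✓)  -00100(✓)  -00101(✓)  -01010(✓)  -01011(✓)  -10110(✓)  -10111(✓)  -11010(✓)  -11111(✓)  0-0011(✓)  0-0100(✓)  0-0110(✓)  0-0111(✓)  0-1010(✓)  0-1011(✓)  0-1111(✓)  00-011(✓)  00-111(✓)  000-00  000-11(✓)  0001-0(✓)  0001-1(✓)  00010-(✓)  00011-(✓)  001-11(✓)  00101-(✓)  01-010(✓)  01-011(✓)  01-100  01-111(✓)  010-10(✓)  010-11(✓)  01001-(✓)  0101-0(✓)  01011-(✓)  011-11(✓)  0110-1  01101-(✓)  1-0101  1-1000(✓)  1-1010(✓)  10-010(✓)  10-011(✓)  10-101  10001-(✓)  10010-(✓)  1010-0(✓)  10101-(✓)  11-000  11-111(✓)  110-01  11000-  1101-1  11011-(✓)  1110-0(✓)
size-2^2 implicants → --1010  -0-011  -0010-  -0101-  -1-111  -1011-  0--011(✓)  0--111(✓)  0-0-11(✓)  0-01-0  0-011-  0-1-11(✓)  0-101-  00--11(✓)  0001--  01--11(✓)  01-01-  010-1-  1-10-0  10-01-
size-2^3 implicants → 0---11
Unchecked terms (primes): --1010, -0-011, -0010-, -0101-, -1-111, -1011-, 0---11, 0-01-0, 0-011-, 0-101-, 000-00, 0001--, 01-01-, 01-100, 010-1-, 0110-1, 1-0101, 1-10-0, 10-01-, 10-101, 11-000, 110-01, 11000-, 1101-1
Minterm coverage:
  m0 ⊆ 000-00 [E]
  m3 ⊆ -0-011,0---11
  m4 ⊆ -0010-,0-01-0,000-00,0001--
  m5 ⊆ -0010-,0001--
  m7 ⊆ 0---11,0-011-,0001--
  m10 ⊆ --1010,-0101-,0-101-
  m11 ⊆ -0-011,-0101-,0---11,0-101-
  m15 ⊆ 0---11 [E]
  m18 ⊆ 01-01-,010-1-
  m19 ⊆ 0---11,01-01-,010-1-
  m23 ⊆ -1-111,-1011-,0---11,0-011-,010-1-
  m25 ⊆ 0110-1 [E]
  m26 ⊆ --1010,0-101-,01-01-
  m27 ⊆ 0---11,0-101-,01-01-,0110-1
  m28 ⊆ 01-100 [E]
  m31 ⊆ -1-111,0---11
  m34 ⊆ 10-01- [E]
  m35 ⊆ -0-011,10-01-
  m37 ⊆ -0010-,1-0101,10-101
  m40 ⊆ 1-10-0 [E]
  m42 ⊆ --1010,-0101-,1-10-0,10-01-
  m43 ⊆ -0-011,-0101-,10-01-
  m45 ⊆ 10-101 [E]
  m48 ⊆ 11-000,11000-
  m49 ⊆ 110-01,11000-
  m53 ⊆ 1-0101,110-01,1101-1
  m54 ⊆ -1011- [E]
  m55 ⊆ -1-111,-1011-,1101-1
  m56 ⊆ 1-10-0,11-000
  m58 ⊆ --1010,1-10-0
  m63 ⊆ -1-111 [E]
E = {-1-111, -1011-, 0---11, 000-00, 01-100, 0110-1, 1-10-0, 10-01-, 10-101}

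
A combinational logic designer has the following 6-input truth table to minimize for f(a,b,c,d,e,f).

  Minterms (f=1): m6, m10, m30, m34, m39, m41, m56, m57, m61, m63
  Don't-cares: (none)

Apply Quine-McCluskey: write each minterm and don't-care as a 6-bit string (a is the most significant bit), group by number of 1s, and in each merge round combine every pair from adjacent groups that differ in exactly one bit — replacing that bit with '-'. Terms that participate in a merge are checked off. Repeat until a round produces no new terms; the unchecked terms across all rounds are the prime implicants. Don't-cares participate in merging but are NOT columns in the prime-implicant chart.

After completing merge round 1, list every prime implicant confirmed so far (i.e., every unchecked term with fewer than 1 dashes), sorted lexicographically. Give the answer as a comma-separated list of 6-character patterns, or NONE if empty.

[col 0] 000110, 001010, 011110, 100010, 100111, 101001*, 111000*, 111001*, 111101*, 111111*
[col 1] 1-1001, 111-01, 11100-, 1111-1
Prime implicants: 000110, 001010, 011110, 1-1001, 100010, 100111, 111-01, 11100-, 1111-1

000110, 001010, 011110, 100010, 100111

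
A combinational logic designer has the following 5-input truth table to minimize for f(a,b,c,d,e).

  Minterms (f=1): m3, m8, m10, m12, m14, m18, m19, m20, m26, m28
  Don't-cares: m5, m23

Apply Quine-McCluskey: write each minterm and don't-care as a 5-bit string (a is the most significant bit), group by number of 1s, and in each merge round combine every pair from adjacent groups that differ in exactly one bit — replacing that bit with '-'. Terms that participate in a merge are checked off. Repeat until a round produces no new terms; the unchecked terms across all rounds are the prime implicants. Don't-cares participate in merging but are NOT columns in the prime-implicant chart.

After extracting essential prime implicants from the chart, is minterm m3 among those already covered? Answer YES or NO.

YES

size-2^0 implicants → 00011(✓)  00101  01000(✓)  01010(✓)  01100(✓)  01110(✓)  10010(✓)  10011(✓)  10100(✓)  10111(✓)  11010(✓)  11100(✓)
size-2^1 implicants → -0011  -1010  -1100  01-00(✓)  01-10(✓)  010-0(✓)  011-0(✓)  1-010  1-100  10-11  1001-
size-2^2 implicants → 01--0
Unchecked terms (primes): -0011, -1010, -1100, 00101, 01--0, 1-010, 1-100, 10-11, 1001-
Minterm coverage:
  m3 ⊆ -0011 [E]
  m8 ⊆ 01--0 [E]
  m10 ⊆ -1010,01--0
  m12 ⊆ -1100,01--0
  m14 ⊆ 01--0 [E]
  m18 ⊆ 1-010,1001-
  m19 ⊆ -0011,10-11,1001-
  m20 ⊆ 1-100 [E]
  m26 ⊆ -1010,1-010
  m28 ⊆ -1100,1-100
E = {-0011, 01--0, 1-100}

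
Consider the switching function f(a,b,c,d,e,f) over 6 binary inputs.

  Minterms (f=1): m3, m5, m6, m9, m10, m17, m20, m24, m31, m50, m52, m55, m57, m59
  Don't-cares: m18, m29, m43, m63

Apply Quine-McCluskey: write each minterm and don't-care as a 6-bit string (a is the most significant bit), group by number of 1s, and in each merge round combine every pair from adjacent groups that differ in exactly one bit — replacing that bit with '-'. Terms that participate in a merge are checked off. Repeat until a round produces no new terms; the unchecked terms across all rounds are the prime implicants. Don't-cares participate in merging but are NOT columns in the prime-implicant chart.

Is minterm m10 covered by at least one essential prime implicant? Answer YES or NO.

YES

[col 0] 000011, 000101, 000110, 001001, 001010, 010001, 010010*, 010100*, 011000, 011101*, 011111*, 101011*, 110010*, 110100*, 110111*, 111001*, 111011*, 111111*
[col 1] -10010, -10100, -11111, 0111-1, 1-1011, 11-111, 111-11, 1110-1
Prime implicants: -10010, -10100, -11111, 000011, 000101, 000110, 001001, 001010, 010001, 011000, 0111-1, 1-1011, 11-111, 111-11, 1110-1
PI chart (minterm → PIs covering it):
  3 | 000011  (sole → essential)
  5 | 000101  (sole → essential)
  6 | 000110  (sole → essential)
  9 | 001001  (sole → essential)
  10 | 001010  (sole → essential)
  17 | 010001  (sole → essential)
  20 | -10100  (sole → essential)
  24 | 011000  (sole → essential)
  31 | -11111,0111-1
  50 | -10010  (sole → essential)
  52 | -10100  (sole → essential)
  55 | 11-111  (sole → essential)
  57 | 1110-1  (sole → essential)
  59 | 1-1011,111-11,1110-1
Essential prime implicants: -10010, -10100, 000011, 000101, 000110, 001001, 001010, 010001, 011000, 11-111, 1110-1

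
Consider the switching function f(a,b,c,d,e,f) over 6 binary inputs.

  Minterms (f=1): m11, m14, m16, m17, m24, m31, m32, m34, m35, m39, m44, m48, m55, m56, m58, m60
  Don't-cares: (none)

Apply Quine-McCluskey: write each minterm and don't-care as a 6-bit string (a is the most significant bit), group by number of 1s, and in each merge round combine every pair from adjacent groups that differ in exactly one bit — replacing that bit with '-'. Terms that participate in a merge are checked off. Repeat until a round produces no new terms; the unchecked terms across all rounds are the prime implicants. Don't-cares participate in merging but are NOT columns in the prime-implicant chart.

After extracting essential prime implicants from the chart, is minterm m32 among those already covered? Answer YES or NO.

Round 0: 001011 001110 010000✓ 010001✓ 011000✓ 011111 100000✓ 100010✓ 100011✓ 100111✓ 101100✓ 110000✓ 110111✓ 111000✓ 111010✓ 111100✓
Round 1: -10000✓ -11000✓ 01-000✓ 01000- 1-0000 1-0111 1-1100 100-11 1000-0 10001- 11-000✓ 111-00 1110-0
Round 2: -1-000
PIs = {-1-000, 001011, 001110, 01000-, 011111, 1-0000, 1-0111, 1-1100, 100-11, 1000-0, 10001-, 111-00, 1110-0}
Coverage chart:
  m11: 001011 ←essential
  m14: 001110 ←essential
  m16: -1-000,01000-
  m17: 01000- ←essential
  m24: -1-000 ←essential
  m31: 011111 ←essential
  m32: 1-0000,1000-0
  m34: 1000-0,10001-
  m35: 100-11,10001-
  m39: 1-0111,100-11
  m44: 1-1100 ←essential
  m48: -1-000,1-0000
  m55: 1-0111 ←essential
  m56: -1-000,111-00,1110-0
  m58: 1110-0 ←essential
  m60: 1-1100,111-00
Essential: -1-000, 001011, 001110, 01000-, 011111, 1-0111, 1-1100, 1110-0

NO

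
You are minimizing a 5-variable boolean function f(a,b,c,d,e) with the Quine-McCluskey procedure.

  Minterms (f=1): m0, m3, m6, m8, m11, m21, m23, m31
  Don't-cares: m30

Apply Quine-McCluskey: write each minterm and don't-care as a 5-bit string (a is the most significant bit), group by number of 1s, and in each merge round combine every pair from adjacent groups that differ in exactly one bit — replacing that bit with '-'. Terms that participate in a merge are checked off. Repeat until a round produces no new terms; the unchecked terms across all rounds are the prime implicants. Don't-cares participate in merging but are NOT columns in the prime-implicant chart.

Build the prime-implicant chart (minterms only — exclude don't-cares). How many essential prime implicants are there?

4

size-2^0 implicants → 00000(✓)  00011(✓)  00110  01000(✓)  01011(✓)  10101(✓)  10111(✓)  11110(✓)  11111(✓)
size-2^1 implicants → 0-000  0-011  1-111  101-1  1111-
Unchecked terms (primes): 0-000, 0-011, 00110, 1-111, 101-1, 1111-
Minterm coverage:
  m0 ⊆ 0-000 [E]
  m3 ⊆ 0-011 [E]
  m6 ⊆ 00110 [E]
  m8 ⊆ 0-000 [E]
  m11 ⊆ 0-011 [E]
  m21 ⊆ 101-1 [E]
  m23 ⊆ 1-111,101-1
  m31 ⊆ 1-111,1111-
E = {0-000, 0-011, 00110, 101-1}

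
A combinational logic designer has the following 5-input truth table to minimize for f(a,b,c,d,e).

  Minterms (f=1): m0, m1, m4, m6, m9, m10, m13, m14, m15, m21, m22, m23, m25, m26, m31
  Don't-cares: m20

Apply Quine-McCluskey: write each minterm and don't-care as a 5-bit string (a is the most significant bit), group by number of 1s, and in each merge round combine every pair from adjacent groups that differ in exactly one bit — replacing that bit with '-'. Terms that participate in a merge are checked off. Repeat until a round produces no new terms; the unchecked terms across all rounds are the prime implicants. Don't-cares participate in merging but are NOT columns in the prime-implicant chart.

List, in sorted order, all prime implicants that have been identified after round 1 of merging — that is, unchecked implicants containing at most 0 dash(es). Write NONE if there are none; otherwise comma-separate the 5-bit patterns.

size-2^0 implicants → 00000(✓)  00001(✓)  00100(✓)  00110(✓)  01001(✓)  01010(✓)  01101(✓)  01110(✓)  01111(✓)  10100(✓)  10101(✓)  10110(✓)  10111(✓)  11001(✓)  11010(✓)  11111(✓)
size-2^1 implicants → -0100(✓)  -0110(✓)  -1001  -1010  -1111  0-001  0-110  00-00  0000-  001-0(✓)  01-01  01-10  011-1  0111-  1-111  101-0(✓)  101-1(✓)  1010-(✓)  1011-(✓)
size-2^2 implicants → -01-0  101--
Unchecked terms (primes): -01-0, -1001, -1010, -1111, 0-001, 0-110, 00-00, 0000-, 01-01, 01-10, 011-1, 0111-, 1-111, 101--

NONE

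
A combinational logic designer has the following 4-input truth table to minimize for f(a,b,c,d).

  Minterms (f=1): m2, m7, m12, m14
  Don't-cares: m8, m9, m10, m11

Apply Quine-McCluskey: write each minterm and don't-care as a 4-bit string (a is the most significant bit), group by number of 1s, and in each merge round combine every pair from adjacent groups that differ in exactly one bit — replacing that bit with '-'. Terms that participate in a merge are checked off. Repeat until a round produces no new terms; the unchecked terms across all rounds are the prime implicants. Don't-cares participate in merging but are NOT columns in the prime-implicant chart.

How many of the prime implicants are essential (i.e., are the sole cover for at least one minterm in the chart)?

size-2^0 implicants → 0010(✓)  0111  1000(✓)  1001(✓)  1010(✓)  1011(✓)  1100(✓)  1110(✓)
size-2^1 implicants → -010  1-00(✓)  1-10(✓)  10-0(✓)  10-1(✓)  100-(✓)  101-(✓)  11-0(✓)
size-2^2 implicants → 1--0  10--
Unchecked terms (primes): -010, 0111, 1--0, 10--
Minterm coverage:
  m2 ⊆ -010 [E]
  m7 ⊆ 0111 [E]
  m12 ⊆ 1--0 [E]
  m14 ⊆ 1--0 [E]
E = {-010, 0111, 1--0}

3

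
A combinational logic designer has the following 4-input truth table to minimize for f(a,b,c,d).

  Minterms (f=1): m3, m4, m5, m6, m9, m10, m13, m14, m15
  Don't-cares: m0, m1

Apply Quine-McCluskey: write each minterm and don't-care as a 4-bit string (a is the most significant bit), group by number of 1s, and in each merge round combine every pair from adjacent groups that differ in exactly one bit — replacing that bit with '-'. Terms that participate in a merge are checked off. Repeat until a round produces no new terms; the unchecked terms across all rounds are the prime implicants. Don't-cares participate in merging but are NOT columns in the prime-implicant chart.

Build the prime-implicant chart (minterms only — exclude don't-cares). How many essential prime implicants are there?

3

size-2^0 implicants → 0000(✓)  0001(✓)  0011(✓)  0100(✓)  0101(✓)  0110(✓)  1001(✓)  1010(✓)  1101(✓)  1110(✓)  1111(✓)
size-2^1 implicants → -001(✓)  -101(✓)  -110  0-00(✓)  0-01(✓)  00-1  000-(✓)  01-0  010-(✓)  1-01(✓)  1-10  11-1  111-
size-2^2 implicants → --01  0-0-
Unchecked terms (primes): --01, -110, 0-0-, 00-1, 01-0, 1-10, 11-1, 111-
Minterm coverage:
  m3 ⊆ 00-1 [E]
  m4 ⊆ 0-0-,01-0
  m5 ⊆ --01,0-0-
  m6 ⊆ -110,01-0
  m9 ⊆ --01 [E]
  m10 ⊆ 1-10 [E]
  m13 ⊆ --01,11-1
  m14 ⊆ -110,1-10,111-
  m15 ⊆ 11-1,111-
E = {--01, 00-1, 1-10}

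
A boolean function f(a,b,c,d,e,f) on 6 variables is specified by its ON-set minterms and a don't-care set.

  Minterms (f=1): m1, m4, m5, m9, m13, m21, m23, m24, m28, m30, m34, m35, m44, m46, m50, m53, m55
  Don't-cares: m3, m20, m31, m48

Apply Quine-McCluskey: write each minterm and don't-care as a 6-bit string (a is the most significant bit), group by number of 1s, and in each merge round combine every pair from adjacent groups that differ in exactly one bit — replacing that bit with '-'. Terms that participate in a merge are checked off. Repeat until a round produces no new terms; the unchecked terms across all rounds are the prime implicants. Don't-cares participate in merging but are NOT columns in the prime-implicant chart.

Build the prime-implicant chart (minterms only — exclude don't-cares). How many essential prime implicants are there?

5

Round 0: 000001✓ 000011✓ 000100✓ 000101✓ 001001✓ 001101✓ 010100✓ 010101✓ 010111✓ 011000✓ 011100✓ 011110✓ 011111✓ 100010✓ 100011✓ 101100✓ 101110✓ 110000✓ 110010✓ 110101✓ 110111✓
Round 1: -00011 -10101✓ -10111✓ 0-0100✓ 0-0101✓ 00-001✓ 00-101✓ 000-01✓ 0000-1 00010-✓ 001-01✓ 01-100 01-111 0101-1✓ 01010-✓ 011-00 0111-0 01111- 1-0010 10001- 1011-0 1100-0 1101-1✓
Round 2: -101-1 0-010- 00--01
PIs = {-00011, -101-1, 0-010-, 00--01, 0000-1, 01-100, 01-111, 011-00, 0111-0, 01111-, 1-0010, 10001-, 1011-0, 1100-0}
Coverage chart:
  m1: 00--01,0000-1
  m4: 0-010- ←essential
  m5: 0-010-,00--01
  m9: 00--01 ←essential
  m13: 00--01 ←essential
  m21: -101-1,0-010-
  m23: -101-1,01-111
  m24: 011-00 ←essential
  m28: 01-100,011-00,0111-0
  m30: 0111-0,01111-
  m34: 1-0010,10001-
  m35: -00011,10001-
  m44: 1011-0 ←essential
  m46: 1011-0 ←essential
  m50: 1-0010,1100-0
  m53: -101-1 ←essential
  m55: -101-1 ←essential
Essential: -101-1, 0-010-, 00--01, 011-00, 1011-0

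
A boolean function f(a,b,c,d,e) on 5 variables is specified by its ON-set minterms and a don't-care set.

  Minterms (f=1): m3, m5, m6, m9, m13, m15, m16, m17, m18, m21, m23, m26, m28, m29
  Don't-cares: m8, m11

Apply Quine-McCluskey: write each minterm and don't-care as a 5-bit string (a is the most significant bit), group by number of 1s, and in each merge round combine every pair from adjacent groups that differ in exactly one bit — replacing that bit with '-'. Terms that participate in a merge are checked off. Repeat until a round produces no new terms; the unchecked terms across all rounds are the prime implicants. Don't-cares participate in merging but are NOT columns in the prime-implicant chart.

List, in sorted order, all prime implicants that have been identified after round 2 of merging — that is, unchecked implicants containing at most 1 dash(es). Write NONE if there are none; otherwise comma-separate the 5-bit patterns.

size-2^0 implicants → 00011(✓)  00101(✓)  00110  01000(✓)  01001(✓)  01011(✓)  01101(✓)  01111(✓)  10000(✓)  10001(✓)  10010(✓)  10101(✓)  10111(✓)  11010(✓)  11100(✓)  11101(✓)
size-2^1 implicants → -0101(✓)  -1101(✓)  0-011  0-101(✓)  01-01(✓)  01-11(✓)  010-1(✓)  0100-  011-1(✓)  1-010  1-101(✓)  10-01  100-0  1000-  101-1  1110-
size-2^2 implicants → --101  01--1
Unchecked terms (primes): --101, 0-011, 00110, 01--1, 0100-, 1-010, 10-01, 100-0, 1000-, 101-1, 1110-

0-011, 00110, 0100-, 1-010, 10-01, 100-0, 1000-, 101-1, 1110-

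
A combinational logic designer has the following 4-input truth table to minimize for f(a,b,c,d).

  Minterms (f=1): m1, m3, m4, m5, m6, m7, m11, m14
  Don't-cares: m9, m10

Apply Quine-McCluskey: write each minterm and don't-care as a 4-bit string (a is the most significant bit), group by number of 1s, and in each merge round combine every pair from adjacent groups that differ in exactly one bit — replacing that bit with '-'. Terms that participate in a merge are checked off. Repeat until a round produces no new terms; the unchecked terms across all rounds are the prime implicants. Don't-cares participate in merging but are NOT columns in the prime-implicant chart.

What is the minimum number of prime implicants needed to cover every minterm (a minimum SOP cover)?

3

[col 0] 0001*, 0011*, 0100*, 0101*, 0110*, 0111*, 1001*, 1010*, 1011*, 1110*
[col 1] -001*, -011*, -110, 0-01*, 0-11*, 00-1*, 01-0*, 01-1*, 010-*, 011-*, 1-10, 10-1*, 101-
[col 2] -0-1, 0--1, 01--
Prime implicants: -0-1, -110, 0--1, 01--, 1-10, 101-
PI chart (minterm → PIs covering it):
  1 | -0-1,0--1
  3 | -0-1,0--1
  4 | 01--  (sole → essential)
  5 | 0--1,01--
  6 | -110,01--
  7 | 0--1,01--
  11 | -0-1,101-
  14 | -110,1-10
Essential prime implicants: 01--
Petrick residual → -0-1, -110
Minimum SOP uses 3 PIs: b'd + bcd' + a'b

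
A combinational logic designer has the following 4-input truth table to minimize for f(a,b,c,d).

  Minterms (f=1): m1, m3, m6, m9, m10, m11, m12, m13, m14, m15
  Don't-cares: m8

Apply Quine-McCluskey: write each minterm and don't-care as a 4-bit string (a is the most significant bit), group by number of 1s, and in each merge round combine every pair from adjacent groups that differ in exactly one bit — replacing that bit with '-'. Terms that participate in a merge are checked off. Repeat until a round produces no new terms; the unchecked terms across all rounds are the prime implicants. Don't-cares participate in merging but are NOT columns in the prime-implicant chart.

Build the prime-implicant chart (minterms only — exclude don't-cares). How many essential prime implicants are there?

3

size-2^0 implicants → 0001(✓)  0011(✓)  0110(✓)  1000(✓)  1001(✓)  1010(✓)  1011(✓)  1100(✓)  1101(✓)  1110(✓)  1111(✓)
size-2^1 implicants → -001(✓)  -011(✓)  -110  00-1(✓)  1-00(✓)  1-01(✓)  1-10(✓)  1-11(✓)  10-0(✓)  10-1(✓)  100-(✓)  101-(✓)  11-0(✓)  11-1(✓)  110-(✓)  111-(✓)
size-2^2 implicants → -0-1  1--0(✓)  1--1(✓)  1-0-(✓)  1-1-(✓)  10--(✓)  11--(✓)
size-2^3 implicants → 1---
Unchecked terms (primes): -0-1, -110, 1---
Minterm coverage:
  m1 ⊆ -0-1 [E]
  m3 ⊆ -0-1 [E]
  m6 ⊆ -110 [E]
  m9 ⊆ -0-1,1---
  m10 ⊆ 1--- [E]
  m11 ⊆ -0-1,1---
  m12 ⊆ 1--- [E]
  m13 ⊆ 1--- [E]
  m14 ⊆ -110,1---
  m15 ⊆ 1--- [E]
E = {-0-1, -110, 1---}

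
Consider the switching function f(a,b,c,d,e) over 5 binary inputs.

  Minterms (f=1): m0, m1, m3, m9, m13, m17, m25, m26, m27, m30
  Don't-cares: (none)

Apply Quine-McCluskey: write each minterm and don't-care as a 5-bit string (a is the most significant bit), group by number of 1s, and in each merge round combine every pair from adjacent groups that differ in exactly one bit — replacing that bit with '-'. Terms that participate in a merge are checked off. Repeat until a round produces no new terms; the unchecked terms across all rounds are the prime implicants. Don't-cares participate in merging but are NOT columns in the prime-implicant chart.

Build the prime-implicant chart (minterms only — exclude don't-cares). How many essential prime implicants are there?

[col 0] 00000*, 00001*, 00011*, 01001*, 01101*, 10001*, 11001*, 11010*, 11011*, 11110*
[col 1] -0001*, -1001*, 0-001*, 000-1, 0000-, 01-01, 1-001*, 11-10, 110-1, 1101-
[col 2] --001
Prime implicants: --001, 000-1, 0000-, 01-01, 11-10, 110-1, 1101-
PI chart (minterm → PIs covering it):
  0 | 0000-  (sole → essential)
  1 | --001,000-1,0000-
  3 | 000-1  (sole → essential)
  9 | --001,01-01
  13 | 01-01  (sole → essential)
  17 | --001  (sole → essential)
  25 | --001,110-1
  26 | 11-10,1101-
  27 | 110-1,1101-
  30 | 11-10  (sole → essential)
Essential prime implicants: --001, 000-1, 0000-, 01-01, 11-10

5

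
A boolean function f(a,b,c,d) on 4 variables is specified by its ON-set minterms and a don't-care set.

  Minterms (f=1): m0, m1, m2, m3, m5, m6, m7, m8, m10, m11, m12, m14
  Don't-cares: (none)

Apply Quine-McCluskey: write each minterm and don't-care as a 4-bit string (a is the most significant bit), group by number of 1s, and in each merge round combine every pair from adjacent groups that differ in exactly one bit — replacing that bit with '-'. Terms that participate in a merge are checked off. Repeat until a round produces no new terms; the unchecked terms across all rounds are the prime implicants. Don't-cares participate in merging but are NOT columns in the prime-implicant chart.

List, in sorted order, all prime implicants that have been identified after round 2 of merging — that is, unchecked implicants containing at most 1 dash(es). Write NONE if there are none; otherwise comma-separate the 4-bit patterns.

NONE

[col 0] 0000*, 0001*, 0010*, 0011*, 0101*, 0110*, 0111*, 1000*, 1010*, 1011*, 1100*, 1110*
[col 1] -000*, -010*, -011*, -110*, 0-01*, 0-10*, 0-11*, 00-0*, 00-1*, 000-*, 001-*, 01-1*, 011-*, 1-00*, 1-10*, 10-0*, 101-*, 11-0*
[col 2] --10, -0-0, -01-, 0--1, 0-1-, 00--, 1--0
Prime implicants: --10, -0-0, -01-, 0--1, 0-1-, 00--, 1--0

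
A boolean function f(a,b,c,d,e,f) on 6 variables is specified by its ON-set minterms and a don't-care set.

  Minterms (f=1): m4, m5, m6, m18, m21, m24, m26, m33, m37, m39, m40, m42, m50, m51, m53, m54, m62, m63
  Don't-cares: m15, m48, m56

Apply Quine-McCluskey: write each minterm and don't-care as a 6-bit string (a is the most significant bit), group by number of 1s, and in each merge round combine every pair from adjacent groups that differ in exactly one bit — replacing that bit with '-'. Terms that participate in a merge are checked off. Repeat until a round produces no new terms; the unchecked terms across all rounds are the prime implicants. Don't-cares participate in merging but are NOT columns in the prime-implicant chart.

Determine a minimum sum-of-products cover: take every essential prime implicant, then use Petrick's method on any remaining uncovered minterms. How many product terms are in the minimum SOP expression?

10

Round 0: 000100✓ 000101✓ 000110✓ 001111 010010✓ 010101✓ 011000✓ 011010✓ 100001✓ 100101✓ 100111✓ 101000✓ 101010✓ 110000✓ 110010✓ 110011✓ 110101✓ 110110✓ 111000✓ 111110✓ 111111✓
Round 1: -00101✓ -10010 -10101✓ -11000 0-0101✓ 0001-0 00010- 01-010 0110-0 1-0101✓ 1-1000 100-01 1001-1 1010-0 11-000 11-110 110-10 1100-0 11001- 11111-
Round 2: --0101
PIs = {--0101, -10010, -11000, 0001-0, 00010-, 001111, 01-010, 0110-0, 1-1000, 100-01, 1001-1, 1010-0, 11-000, 11-110, 110-10, 1100-0, 11001-, 11111-}
Coverage chart:
  m4: 0001-0,00010-
  m5: --0101,00010-
  m6: 0001-0 ←essential
  m18: -10010,01-010
  m21: --0101 ←essential
  m24: -11000,0110-0
  m26: 01-010,0110-0
  m33: 100-01 ←essential
  m37: --0101,100-01,1001-1
  m39: 1001-1 ←essential
  m40: 1-1000,1010-0
  m42: 1010-0 ←essential
  m50: -10010,110-10,1100-0,11001-
  m51: 11001- ←essential
  m53: --0101 ←essential
  m54: 11-110,110-10
  m62: 11-110,11111-
  m63: 11111- ←essential
Essential: --0101, 0001-0, 100-01, 1001-1, 1010-0, 11001-, 11111-
Petrick residual → -10010, 0110-0, 11-110
Min cover (10 terms): c'de'f + bc'd'ef' + a'b'c'df' + a'bcd'f' + ab'c'e'f + ab'c'df + ab'cd'f' + abdef' + abc'd'e + abcde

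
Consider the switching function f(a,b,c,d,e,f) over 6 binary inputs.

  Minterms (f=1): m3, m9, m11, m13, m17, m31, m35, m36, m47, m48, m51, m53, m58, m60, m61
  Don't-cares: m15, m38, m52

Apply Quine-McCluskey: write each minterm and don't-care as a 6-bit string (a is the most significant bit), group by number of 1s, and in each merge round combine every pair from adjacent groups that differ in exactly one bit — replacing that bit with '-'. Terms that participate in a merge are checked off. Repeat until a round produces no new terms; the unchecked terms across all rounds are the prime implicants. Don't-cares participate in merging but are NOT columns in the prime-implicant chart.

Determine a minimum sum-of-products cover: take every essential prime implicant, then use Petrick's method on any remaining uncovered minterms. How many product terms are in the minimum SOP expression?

10

[col 0] 000011*, 001001*, 001011*, 001101*, 001111*, 010001, 011111*, 100011*, 100100*, 100110*, 101111*, 110000*, 110011*, 110100*, 110101*, 111010, 111100*, 111101*
[col 1] -00011, -01111, 0-1111, 00-011, 001-01*, 001-11*, 0010-1*, 0011-1*, 1-0011, 1-0100, 1001-0, 11-100*, 11-101*, 110-00, 11010-*, 11110-*
[col 2] 001--1, 11-10-
Prime implicants: -00011, -01111, 0-1111, 00-011, 001--1, 010001, 1-0011, 1-0100, 1001-0, 11-10-, 110-00, 111010
PI chart (minterm → PIs covering it):
  3 | -00011,00-011
  9 | 001--1  (sole → essential)
  11 | 00-011,001--1
  13 | 001--1  (sole → essential)
  17 | 010001  (sole → essential)
  31 | 0-1111  (sole → essential)
  35 | -00011,1-0011
  36 | 1-0100,1001-0
  47 | -01111  (sole → essential)
  48 | 110-00  (sole → essential)
  51 | 1-0011  (sole → essential)
  53 | 11-10-  (sole → essential)
  58 | 111010  (sole → essential)
  60 | 11-10-  (sole → essential)
  61 | 11-10-  (sole → essential)
Essential prime implicants: -01111, 0-1111, 001--1, 010001, 1-0011, 11-10-, 110-00, 111010
Petrick residual → -00011, 1-0100
Minimum SOP uses 10 PIs: b'c'd'ef + b'cdef + a'cdef + a'b'cf + a'bc'd'e'f + ac'd'ef + ac'de'f' + abde' + abc'e'f' + abcd'ef'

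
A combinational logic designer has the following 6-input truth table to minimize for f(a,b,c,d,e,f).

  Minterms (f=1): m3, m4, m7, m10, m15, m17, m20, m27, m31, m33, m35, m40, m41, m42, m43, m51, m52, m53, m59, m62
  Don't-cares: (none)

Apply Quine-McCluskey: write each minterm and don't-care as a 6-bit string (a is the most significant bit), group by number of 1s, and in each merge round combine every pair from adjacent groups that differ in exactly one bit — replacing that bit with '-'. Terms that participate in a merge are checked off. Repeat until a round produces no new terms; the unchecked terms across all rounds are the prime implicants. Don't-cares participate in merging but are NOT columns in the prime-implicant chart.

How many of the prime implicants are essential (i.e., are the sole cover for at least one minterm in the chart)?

8

size-2^0 implicants → 000011(✓)  000100(✓)  000111(✓)  001010(✓)  001111(✓)  010001  010100(✓)  011011(✓)  011111(✓)  100001(✓)  100011(✓)  101000(✓)  101001(✓)  101010(✓)  101011(✓)  110011(✓)  110100(✓)  110101(✓)  111011(✓)  111110
size-2^1 implicants → -00011  -01010  -10100  -11011  0-0100  0-1111  00-111  000-11  011-11  1-0011(✓)  1-1011(✓)  10-001(✓)  10-011(✓)  1000-1(✓)  1010-0(✓)  1010-1(✓)  10100-(✓)  10101-(✓)  11-011(✓)  11010-
size-2^2 implicants → 1--011  10-0-1  1010--
Unchecked terms (primes): -00011, -01010, -10100, -11011, 0-0100, 0-1111, 00-111, 000-11, 010001, 011-11, 1--011, 10-0-1, 1010--, 11010-, 111110
Minterm coverage:
  m3 ⊆ -00011,000-11
  m4 ⊆ 0-0100 [E]
  m7 ⊆ 00-111,000-11
  m10 ⊆ -01010 [E]
  m15 ⊆ 0-1111,00-111
  m17 ⊆ 010001 [E]
  m20 ⊆ -10100,0-0100
  m27 ⊆ -11011,011-11
  m31 ⊆ 0-1111,011-11
  m33 ⊆ 10-0-1 [E]
  m35 ⊆ -00011,1--011,10-0-1
  m40 ⊆ 1010-- [E]
  m41 ⊆ 10-0-1,1010--
  m42 ⊆ -01010,1010--
  m43 ⊆ 1--011,10-0-1,1010--
  m51 ⊆ 1--011 [E]
  m52 ⊆ -10100,11010-
  m53 ⊆ 11010- [E]
  m59 ⊆ -11011,1--011
  m62 ⊆ 111110 [E]
E = {-01010, 0-0100, 010001, 1--011, 10-0-1, 1010--, 11010-, 111110}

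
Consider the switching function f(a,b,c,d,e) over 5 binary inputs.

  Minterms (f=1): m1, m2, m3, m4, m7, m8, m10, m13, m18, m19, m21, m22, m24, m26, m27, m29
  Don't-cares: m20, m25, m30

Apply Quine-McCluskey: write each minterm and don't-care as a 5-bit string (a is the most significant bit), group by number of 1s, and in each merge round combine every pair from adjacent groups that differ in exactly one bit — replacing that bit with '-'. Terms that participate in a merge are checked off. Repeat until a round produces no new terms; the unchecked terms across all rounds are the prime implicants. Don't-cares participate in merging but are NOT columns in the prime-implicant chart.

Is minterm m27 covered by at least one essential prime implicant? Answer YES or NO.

NO

Round 0: 00001✓ 00010✓ 00011✓ 00100✓ 00111✓ 01000✓ 01010✓ 01101✓ 10010✓ 10011✓ 10100✓ 10101✓ 10110✓ 11000✓ 11001✓ 11010✓ 11011✓ 11101✓ 11110✓
Round 1: -0010✓ -0011✓ -0100 -1000✓ -1010✓ -1101 0-010✓ 00-11 000-1 0001-✓ 010-0✓ 1-010✓ 1-011✓ 1-101 1-110✓ 10-10✓ 1001-✓ 101-0 1010- 11-01 11-10✓ 110-0✓ 110-1✓ 1100-✓ 1101-✓
Round 2: --010 -001- -10-0 1--10 1-01- 110--
PIs = {--010, -001-, -0100, -10-0, -1101, 00-11, 000-1, 1--10, 1-01-, 1-101, 101-0, 1010-, 11-01, 110--}
Coverage chart:
  m1: 000-1 ←essential
  m2: --010,-001-
  m3: -001-,00-11,000-1
  m4: -0100 ←essential
  m7: 00-11 ←essential
  m8: -10-0 ←essential
  m10: --010,-10-0
  m13: -1101 ←essential
  m18: --010,-001-,1--10,1-01-
  m19: -001-,1-01-
  m21: 1-101,1010-
  m22: 1--10,101-0
  m24: -10-0,110--
  m26: --010,-10-0,1--10,1-01-,110--
  m27: 1-01-,110--
  m29: -1101,1-101,11-01
Essential: -0100, -10-0, -1101, 00-11, 000-1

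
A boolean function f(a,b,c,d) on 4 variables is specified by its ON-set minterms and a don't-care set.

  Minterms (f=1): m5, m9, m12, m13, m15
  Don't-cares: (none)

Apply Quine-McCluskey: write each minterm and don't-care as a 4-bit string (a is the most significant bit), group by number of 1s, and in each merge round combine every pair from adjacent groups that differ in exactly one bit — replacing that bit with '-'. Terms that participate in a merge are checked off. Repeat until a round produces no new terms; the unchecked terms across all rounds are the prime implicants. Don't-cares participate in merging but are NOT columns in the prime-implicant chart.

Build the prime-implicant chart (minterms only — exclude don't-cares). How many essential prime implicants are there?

size-2^0 implicants → 0101(✓)  1001(✓)  1100(✓)  1101(✓)  1111(✓)
size-2^1 implicants → -101  1-01  11-1  110-
Unchecked terms (primes): -101, 1-01, 11-1, 110-
Minterm coverage:
  m5 ⊆ -101 [E]
  m9 ⊆ 1-01 [E]
  m12 ⊆ 110- [E]
  m13 ⊆ -101,1-01,11-1,110-
  m15 ⊆ 11-1 [E]
E = {-101, 1-01, 11-1, 110-}

4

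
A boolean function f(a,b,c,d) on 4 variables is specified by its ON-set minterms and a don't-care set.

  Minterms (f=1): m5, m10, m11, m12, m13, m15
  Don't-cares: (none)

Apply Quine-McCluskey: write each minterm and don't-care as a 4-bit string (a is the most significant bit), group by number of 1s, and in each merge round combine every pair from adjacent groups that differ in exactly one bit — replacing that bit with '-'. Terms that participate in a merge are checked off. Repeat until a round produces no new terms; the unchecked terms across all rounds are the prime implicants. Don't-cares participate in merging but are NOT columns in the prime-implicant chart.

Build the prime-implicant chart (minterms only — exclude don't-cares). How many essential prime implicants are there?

Round 0: 0101✓ 1010✓ 1011✓ 1100✓ 1101✓ 1111✓
Round 1: -101 1-11 101- 11-1 110-
PIs = {-101, 1-11, 101-, 11-1, 110-}
Coverage chart:
  m5: -101 ←essential
  m10: 101- ←essential
  m11: 1-11,101-
  m12: 110- ←essential
  m13: -101,11-1,110-
  m15: 1-11,11-1
Essential: -101, 101-, 110-

3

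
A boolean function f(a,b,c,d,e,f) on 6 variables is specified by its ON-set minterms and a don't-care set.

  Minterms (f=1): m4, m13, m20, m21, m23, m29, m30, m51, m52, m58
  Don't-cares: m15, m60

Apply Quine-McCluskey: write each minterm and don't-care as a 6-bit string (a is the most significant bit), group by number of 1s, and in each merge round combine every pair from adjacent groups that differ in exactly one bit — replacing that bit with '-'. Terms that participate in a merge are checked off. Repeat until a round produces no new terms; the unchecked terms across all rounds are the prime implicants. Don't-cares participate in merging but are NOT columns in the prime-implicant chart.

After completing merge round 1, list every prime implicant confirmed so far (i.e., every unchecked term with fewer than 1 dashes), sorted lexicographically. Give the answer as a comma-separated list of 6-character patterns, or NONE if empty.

[col 0] 000100*, 001101*, 001111*, 010100*, 010101*, 010111*, 011101*, 011110, 110011, 110100*, 111010, 111100*
[col 1] -10100, 0-0100, 0-1101, 0011-1, 01-101, 0101-1, 01010-, 11-100
Prime implicants: -10100, 0-0100, 0-1101, 0011-1, 01-101, 0101-1, 01010-, 011110, 11-100, 110011, 111010

011110, 110011, 111010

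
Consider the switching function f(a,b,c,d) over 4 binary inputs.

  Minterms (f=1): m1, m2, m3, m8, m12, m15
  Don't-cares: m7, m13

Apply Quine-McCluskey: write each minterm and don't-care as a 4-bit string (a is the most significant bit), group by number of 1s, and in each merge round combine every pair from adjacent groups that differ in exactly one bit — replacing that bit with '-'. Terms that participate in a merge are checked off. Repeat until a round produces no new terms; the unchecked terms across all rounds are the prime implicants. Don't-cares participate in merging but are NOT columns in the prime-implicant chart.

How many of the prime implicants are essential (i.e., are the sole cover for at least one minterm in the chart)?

Round 0: 0001✓ 0010✓ 0011✓ 0111✓ 1000✓ 1100✓ 1101✓ 1111✓
Round 1: -111 0-11 00-1 001- 1-00 11-1 110-
PIs = {-111, 0-11, 00-1, 001-, 1-00, 11-1, 110-}
Coverage chart:
  m1: 00-1 ←essential
  m2: 001- ←essential
  m3: 0-11,00-1,001-
  m8: 1-00 ←essential
  m12: 1-00,110-
  m15: -111,11-1
Essential: 00-1, 001-, 1-00

3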